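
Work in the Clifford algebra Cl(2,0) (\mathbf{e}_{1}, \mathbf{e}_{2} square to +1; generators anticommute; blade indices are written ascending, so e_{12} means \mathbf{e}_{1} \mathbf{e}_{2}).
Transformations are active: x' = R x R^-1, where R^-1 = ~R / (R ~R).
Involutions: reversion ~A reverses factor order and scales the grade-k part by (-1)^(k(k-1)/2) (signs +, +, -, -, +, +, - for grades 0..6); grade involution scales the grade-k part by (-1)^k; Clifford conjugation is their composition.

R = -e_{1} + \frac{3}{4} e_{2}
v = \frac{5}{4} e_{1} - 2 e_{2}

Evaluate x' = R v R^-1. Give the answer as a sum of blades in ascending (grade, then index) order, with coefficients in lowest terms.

~R = -e_{1} + \frac{3}{4} e_{2}, and R ~R = \frac{25}{16}, so R^-1 = ~R / (\frac{25}{16}).
R v = -\frac{11}{4} + \frac{17}{16} e_{12}
Answer: \frac{227}{100} e_{1} - \frac{16}{25} e_{2}


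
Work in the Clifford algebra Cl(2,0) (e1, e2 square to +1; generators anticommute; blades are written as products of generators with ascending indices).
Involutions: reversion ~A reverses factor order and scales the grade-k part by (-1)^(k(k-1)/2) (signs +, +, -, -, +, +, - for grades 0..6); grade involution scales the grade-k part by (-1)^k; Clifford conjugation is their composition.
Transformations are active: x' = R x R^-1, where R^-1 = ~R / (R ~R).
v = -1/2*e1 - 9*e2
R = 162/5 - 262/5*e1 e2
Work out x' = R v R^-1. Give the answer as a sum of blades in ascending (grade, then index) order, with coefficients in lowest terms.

~R = 162/5 + 262/5*e1 e2, and R ~R = 94888/25, so R^-1 = ~R / (94888/25).
R v = 2277/5*e1 - 1589/5*e2
Answer: 98149/11861*e1 + 84789/23722*e2


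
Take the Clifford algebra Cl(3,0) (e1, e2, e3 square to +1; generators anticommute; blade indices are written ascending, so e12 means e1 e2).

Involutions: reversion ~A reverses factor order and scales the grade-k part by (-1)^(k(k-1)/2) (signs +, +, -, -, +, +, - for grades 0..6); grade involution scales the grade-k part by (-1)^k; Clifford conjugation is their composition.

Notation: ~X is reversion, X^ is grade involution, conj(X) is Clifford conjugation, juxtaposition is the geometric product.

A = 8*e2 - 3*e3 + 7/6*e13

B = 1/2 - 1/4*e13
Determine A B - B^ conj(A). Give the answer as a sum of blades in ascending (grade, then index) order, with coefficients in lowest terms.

first term: 7/24 - 3/4*e1 + 4*e2 - 3/2*e3 + 7/12*e13 + 2*e123
second term: -7/24 - 3/4*e1 - 4*e2 + 3/2*e3 - 7/12*e13 - 2*e123
Answer: 7/12 + 8*e2 - 3*e3 + 7/6*e13 + 4*e123


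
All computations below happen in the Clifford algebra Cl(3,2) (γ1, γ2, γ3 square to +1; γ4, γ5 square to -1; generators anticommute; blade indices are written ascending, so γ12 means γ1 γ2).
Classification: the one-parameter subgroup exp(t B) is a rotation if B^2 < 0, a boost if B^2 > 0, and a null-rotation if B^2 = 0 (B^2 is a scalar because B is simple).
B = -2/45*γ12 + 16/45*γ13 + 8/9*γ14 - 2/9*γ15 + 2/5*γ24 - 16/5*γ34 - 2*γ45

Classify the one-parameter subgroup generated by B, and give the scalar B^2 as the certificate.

B^2 term by term: the squares give (-2/45)^2*(γ12)^2 + (16/45)^2*(γ13)^2 + (8/9)^2*(γ14)^2 + (-2/9)^2*(γ15)^2 + (2/5)^2*(γ24)^2 + (-16/5)^2*(γ34)^2 + (-2)^2*(γ45)^2 = 4/2025*(-1) + 256/2025*(-1) + 64/81*(+1) + 4/81*(+1) + 4/25*(+1) + 256/25*(+1) + 4*(-1) = 64/9 (each basis 2-blade squares to minus the product of its generators' squares); cross terms between blades sharing an index anticommute and cancel; the commuting (index-disjoint) pairs give grade-4 terms 2*c*c'*(blade product), which cancel blade by blade — γ1234: 64/225 - 64/225 = 0; γ1245: 8/45 - 8/45 = 0; γ1345: -64/45 + 64/45 = 0 — confirming B is simple. So B^2 = 64/9.
Answer: boost, certificate B^2 = 64/9. The invariant at work: B^2 = 64/9 is unchanged by conjugation, hence its sign classifies the subgroup whatever basis B is written in.


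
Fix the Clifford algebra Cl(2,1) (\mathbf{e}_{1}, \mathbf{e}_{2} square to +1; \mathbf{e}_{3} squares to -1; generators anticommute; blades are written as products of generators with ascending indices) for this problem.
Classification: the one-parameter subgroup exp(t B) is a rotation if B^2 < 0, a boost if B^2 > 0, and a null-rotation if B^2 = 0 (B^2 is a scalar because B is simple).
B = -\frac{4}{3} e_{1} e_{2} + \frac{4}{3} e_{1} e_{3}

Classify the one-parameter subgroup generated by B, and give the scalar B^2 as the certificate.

B^2 term by term: the squares give (-\frac{4}{3})^2*(e_{1} e_{2})^2 + (\frac{4}{3})^2*(e_{1} e_{3})^2 = \frac{16}{9}*(-1) + \frac{16}{9}*(+1) = 0 (each basis 2-blade squares to minus the product of its generators' squares); cross terms between blades sharing an index anticommute and cancel. So B^2 = 0.
Answer: null-rotation, certificate B^2 = 0. Why this suffices: the scalar 0 survives any versor conjugation, so its sign alone determines the class however B is presented.


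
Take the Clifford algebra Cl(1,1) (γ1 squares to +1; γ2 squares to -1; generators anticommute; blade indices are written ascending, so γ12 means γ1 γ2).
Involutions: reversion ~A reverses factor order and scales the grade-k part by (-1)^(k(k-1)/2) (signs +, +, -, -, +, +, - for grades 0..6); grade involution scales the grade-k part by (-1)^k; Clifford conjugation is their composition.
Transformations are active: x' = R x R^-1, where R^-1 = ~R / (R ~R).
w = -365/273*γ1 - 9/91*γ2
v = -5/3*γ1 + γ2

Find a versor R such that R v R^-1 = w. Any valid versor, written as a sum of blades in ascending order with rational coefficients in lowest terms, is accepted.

Sketch: the shared square 16/9 makes R = v + w = -820/273*γ1 + 82/91*γ2 the natural versor; its sandwich fixes that direction, negates (v - w)/2, and sends v to w.
Answer: -820/273*γ1 + 82/91*γ2


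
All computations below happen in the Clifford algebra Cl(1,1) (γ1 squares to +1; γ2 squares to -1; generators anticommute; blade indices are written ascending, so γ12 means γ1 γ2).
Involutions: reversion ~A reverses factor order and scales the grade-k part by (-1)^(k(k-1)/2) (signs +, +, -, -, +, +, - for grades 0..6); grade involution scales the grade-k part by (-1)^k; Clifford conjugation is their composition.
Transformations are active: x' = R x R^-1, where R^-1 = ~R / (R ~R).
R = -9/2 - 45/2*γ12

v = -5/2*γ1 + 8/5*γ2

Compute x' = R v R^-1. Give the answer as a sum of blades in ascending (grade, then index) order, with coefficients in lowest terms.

~R = -9/2 + 45/2*γ12, and R ~R = -486, so R^-1 = ~R / (-486).
R v = 189/4*γ1 - 1269/20*γ2
Answer: 27/8*γ1 - 111/40*γ2


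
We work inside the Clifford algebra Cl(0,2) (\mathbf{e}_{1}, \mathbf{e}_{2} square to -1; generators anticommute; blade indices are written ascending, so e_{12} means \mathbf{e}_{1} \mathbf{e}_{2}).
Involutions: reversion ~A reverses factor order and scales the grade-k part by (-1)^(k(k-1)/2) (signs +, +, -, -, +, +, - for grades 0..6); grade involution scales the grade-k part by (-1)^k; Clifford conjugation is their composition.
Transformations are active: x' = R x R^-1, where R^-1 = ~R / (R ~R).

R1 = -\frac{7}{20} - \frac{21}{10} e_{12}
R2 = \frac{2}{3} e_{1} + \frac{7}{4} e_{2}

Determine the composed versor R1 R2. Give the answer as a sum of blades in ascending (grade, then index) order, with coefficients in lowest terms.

Distribute over the terms of R1 (each basis-blade product reordered to ascending indices, repeated generators contracted through their squares):
(-\frac{7}{20}) R2 = -\frac{7}{30} e_{1} - \frac{49}{80} e_{2}
(-\frac{21}{10} e_{12}) R2 = \frac{147}{40} e_{1} - \frac{7}{5} e_{2}
Summing the partial products and collecting blades:
Answer: \frac{413}{120} e_{1} - \frac{161}{80} e_{2}


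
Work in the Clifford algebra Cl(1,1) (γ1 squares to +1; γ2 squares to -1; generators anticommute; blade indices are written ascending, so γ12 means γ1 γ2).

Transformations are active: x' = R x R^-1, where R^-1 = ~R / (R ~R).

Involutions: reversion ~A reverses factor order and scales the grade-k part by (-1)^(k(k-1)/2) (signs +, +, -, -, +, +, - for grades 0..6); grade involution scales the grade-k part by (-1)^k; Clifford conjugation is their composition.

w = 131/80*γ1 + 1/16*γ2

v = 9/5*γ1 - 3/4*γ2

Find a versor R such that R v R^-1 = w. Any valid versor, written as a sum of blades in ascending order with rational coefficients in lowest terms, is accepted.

Reasoning: v^2 = w^2 = 1071/400 since conjugation preserves the quadratic form; R = v + w = 55/16*γ1 - 11/16*γ2 is then valid when invertible, keeping its own part and reversing (v - w)/2.
Answer: 55/16*γ1 - 11/16*γ2


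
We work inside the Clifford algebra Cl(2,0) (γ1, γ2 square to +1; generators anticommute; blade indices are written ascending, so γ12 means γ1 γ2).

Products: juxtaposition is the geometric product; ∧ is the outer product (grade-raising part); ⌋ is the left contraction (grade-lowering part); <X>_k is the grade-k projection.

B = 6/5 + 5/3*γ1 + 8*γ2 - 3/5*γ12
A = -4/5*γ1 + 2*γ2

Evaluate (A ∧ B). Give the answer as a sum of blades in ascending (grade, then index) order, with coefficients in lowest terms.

step 1: -24/25*γ1 + 12/5*γ2 - 146/15*γ12
Answer: -24/25*γ1 + 12/5*γ2 - 146/15*γ12


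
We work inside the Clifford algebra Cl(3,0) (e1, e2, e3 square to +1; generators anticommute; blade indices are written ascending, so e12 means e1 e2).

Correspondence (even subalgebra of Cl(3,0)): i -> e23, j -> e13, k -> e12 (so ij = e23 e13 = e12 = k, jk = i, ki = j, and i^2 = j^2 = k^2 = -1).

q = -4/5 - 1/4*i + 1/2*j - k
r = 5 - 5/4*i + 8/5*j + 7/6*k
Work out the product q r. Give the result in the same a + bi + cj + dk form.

In blades: q = -4/5 - e12 + 1/2*e13 - 1/4*e23, r = 5 + 7/6*e12 + 8/5*e13 - 5/4*e23.
Distribute q over r term by term (generator squares from the signature, products reordered to ascending indices): (-4/5)*r = -4 - 14/15*e12 - 32/25*e13 + e23; (-e12)*r = 7/6 - 5*e12 + 5/4*e13 + 8/5*e23; (1/2*e13)*r = -4/5 + 5/8*e12 + 5/2*e13 + 7/12*e23; (-1/4*e23)*r = -5/16 - 2/5*e12 + 7/24*e13 - 5/4*e23.
Sum: -947/240 - 137/24*e12 + 1657/600*e13 + 29/15*e23; translating back through the correspondence:
Answer: -947/240 + 29/15*i + 1657/600*j - 137/24*k


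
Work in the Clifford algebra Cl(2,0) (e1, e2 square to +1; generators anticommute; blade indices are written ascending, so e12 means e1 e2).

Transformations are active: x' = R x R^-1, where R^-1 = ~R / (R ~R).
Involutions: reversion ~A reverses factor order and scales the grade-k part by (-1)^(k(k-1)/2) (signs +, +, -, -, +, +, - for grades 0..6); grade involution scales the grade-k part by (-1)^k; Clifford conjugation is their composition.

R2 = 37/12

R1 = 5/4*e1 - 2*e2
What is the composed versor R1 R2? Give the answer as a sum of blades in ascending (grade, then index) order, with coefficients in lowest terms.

Distribute over the terms of R2 (each basis-blade product reordered to ascending indices, repeated generators contracted through their squares):
R1 (37/12) = 185/48*e1 - 37/6*e2
Answer: 185/48*e1 - 37/6*e2


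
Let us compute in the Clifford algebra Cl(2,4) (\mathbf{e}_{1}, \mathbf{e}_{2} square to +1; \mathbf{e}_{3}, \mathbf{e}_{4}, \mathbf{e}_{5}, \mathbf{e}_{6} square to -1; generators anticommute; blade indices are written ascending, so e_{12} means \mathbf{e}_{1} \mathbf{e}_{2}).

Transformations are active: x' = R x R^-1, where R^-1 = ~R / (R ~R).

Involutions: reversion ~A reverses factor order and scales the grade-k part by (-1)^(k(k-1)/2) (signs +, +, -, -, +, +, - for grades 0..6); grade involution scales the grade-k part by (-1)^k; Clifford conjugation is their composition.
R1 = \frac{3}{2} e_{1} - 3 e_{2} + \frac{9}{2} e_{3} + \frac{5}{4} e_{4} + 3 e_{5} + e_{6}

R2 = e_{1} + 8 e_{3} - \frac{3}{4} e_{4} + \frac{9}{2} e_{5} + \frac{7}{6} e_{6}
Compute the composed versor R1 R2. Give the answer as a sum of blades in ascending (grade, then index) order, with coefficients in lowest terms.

Distribute over the terms of R2 (each basis-blade product reordered to ascending indices, repeated generators contracted through their squares):
R1 (e_{1}) = \frac{3}{2} + 3 e_{12} - \frac{9}{2} e_{13} - \frac{5}{4} e_{14} - 3 e_{15} - e_{16}
R1 (8 e_{3}) = -36 + 12 e_{13} - 24 e_{23} - 10 e_{34} - 24 e_{35} - 8 e_{36}
R1 (-\frac{3}{4} e_{4}) = \frac{15}{16} - \frac{9}{8} e_{14} + \frac{9}{4} e_{24} - \frac{27}{8} e_{34} + \frac{9}{4} e_{45} + \frac{3}{4} e_{46}
R1 (\frac{9}{2} e_{5}) = -\frac{27}{2} + \frac{27}{4} e_{15} - \frac{27}{2} e_{25} + \frac{81}{4} e_{35} + \frac{45}{8} e_{45} - \frac{9}{2} e_{56}
R1 (\frac{7}{6} e_{6}) = -\frac{7}{6} + \frac{7}{4} e_{16} - \frac{7}{2} e_{26} + \frac{21}{4} e_{36} + \frac{35}{24} e_{46} + \frac{7}{2} e_{56}
Summing the partial products and collecting blades:
Answer: -\frac{2315}{48} + 3 e_{12} + \frac{15}{2} e_{13} - \frac{19}{8} e_{14} + \frac{15}{4} e_{15} + \frac{3}{4} e_{16} - 24 e_{23} + \frac{9}{4} e_{24} - \frac{27}{2} e_{25} - \frac{7}{2} e_{26} - \frac{107}{8} e_{34} - \frac{15}{4} e_{35} - \frac{11}{4} e_{36} + \frac{63}{8} e_{45} + \frac{53}{24} e_{46} - e_{56}


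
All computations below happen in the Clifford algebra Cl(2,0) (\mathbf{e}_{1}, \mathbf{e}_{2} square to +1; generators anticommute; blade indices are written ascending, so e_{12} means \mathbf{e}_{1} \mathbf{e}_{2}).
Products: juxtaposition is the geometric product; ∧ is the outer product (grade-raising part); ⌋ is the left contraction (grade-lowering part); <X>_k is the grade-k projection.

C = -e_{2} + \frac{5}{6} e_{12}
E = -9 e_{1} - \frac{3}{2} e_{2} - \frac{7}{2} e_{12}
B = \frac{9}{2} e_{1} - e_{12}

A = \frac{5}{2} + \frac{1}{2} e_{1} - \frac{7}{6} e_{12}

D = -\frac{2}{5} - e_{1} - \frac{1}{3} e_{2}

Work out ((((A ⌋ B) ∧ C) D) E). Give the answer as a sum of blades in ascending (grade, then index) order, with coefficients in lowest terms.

step 1: \frac{13}{12} + \frac{45}{4} e_{1} - \frac{1}{2} e_{2} - \frac{5}{2} e_{12}
step 2: -\frac{13}{12} e_{2} - \frac{745}{72} e_{12}
step 3: \frac{13}{36} + \frac{745}{216} e_{1} - \frac{3569}{360} e_{2} + \frac{55}{18} e_{12}
step 4: -\frac{3943}{720} - \frac{30623}{720} e_{1} + \frac{6431}{432} e_{2} - \frac{7653}{80} e_{12}
Answer: -\frac{3943}{720} - \frac{30623}{720} e_{1} + \frac{6431}{432} e_{2} - \frac{7653}{80} e_{12}


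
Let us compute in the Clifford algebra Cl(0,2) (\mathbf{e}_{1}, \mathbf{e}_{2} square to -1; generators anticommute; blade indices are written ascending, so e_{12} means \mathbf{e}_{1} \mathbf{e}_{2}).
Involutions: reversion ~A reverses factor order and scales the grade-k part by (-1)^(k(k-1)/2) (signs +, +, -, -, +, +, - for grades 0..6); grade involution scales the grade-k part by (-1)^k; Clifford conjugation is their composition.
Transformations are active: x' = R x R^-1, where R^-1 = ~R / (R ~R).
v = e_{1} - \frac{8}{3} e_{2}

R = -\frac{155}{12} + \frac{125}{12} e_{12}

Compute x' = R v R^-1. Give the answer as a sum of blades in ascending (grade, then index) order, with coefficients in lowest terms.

~R = -\frac{155}{12} - \frac{125}{12} e_{12}, and R ~R = \frac{19825}{72}, so R^-1 = ~R / (\frac{19825}{72}).
R v = \frac{535}{36} e_{1} + \frac{1615}{36} e_{2}
Answer: -\frac{5696}{2379} e_{1} - \frac{1223}{793} e_{2}


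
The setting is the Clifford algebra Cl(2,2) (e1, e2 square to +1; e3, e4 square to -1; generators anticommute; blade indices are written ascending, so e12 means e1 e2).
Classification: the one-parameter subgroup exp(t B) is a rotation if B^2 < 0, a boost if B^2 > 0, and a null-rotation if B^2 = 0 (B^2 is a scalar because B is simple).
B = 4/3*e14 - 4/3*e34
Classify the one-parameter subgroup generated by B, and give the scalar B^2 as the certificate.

B^2 term by term: the squares give (4/3)^2*(e14)^2 + (-4/3)^2*(e34)^2 = 16/9*(+1) + 16/9*(-1) = 0 (each basis 2-blade squares to minus the product of its generators' squares); cross terms between blades sharing an index anticommute and cancel. So B^2 = 0.
Answer: null-rotation, certificate B^2 = 0. The class reads off the invariant scalar 0 directly.


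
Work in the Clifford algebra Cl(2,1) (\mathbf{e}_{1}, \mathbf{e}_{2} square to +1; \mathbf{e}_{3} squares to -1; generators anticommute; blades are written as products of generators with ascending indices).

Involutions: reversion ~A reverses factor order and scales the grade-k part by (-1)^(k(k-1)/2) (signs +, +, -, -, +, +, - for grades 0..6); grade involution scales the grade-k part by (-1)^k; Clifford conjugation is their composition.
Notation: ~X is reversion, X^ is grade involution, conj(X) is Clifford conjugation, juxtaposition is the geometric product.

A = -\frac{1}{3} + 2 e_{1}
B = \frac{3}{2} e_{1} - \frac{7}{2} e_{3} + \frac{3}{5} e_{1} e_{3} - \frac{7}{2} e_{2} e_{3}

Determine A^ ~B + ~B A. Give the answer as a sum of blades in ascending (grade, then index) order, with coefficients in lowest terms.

first term: -3 - \frac{1}{2} e_{1} + \frac{71}{30} e_{3} + \frac{36}{5} e_{1} e_{3} - \frac{7}{6} e_{2} e_{3} - 7 e_{1} e_{2} e_{3}
second term: 3 - \frac{1}{2} e_{1} + \frac{71}{30} e_{3} + \frac{36}{5} e_{1} e_{3} - \frac{7}{6} e_{2} e_{3} + 7 e_{1} e_{2} e_{3}
Answer: -e_{1} + \frac{71}{15} e_{3} + \frac{72}{5} e_{1} e_{3} - \frac{7}{3} e_{2} e_{3}


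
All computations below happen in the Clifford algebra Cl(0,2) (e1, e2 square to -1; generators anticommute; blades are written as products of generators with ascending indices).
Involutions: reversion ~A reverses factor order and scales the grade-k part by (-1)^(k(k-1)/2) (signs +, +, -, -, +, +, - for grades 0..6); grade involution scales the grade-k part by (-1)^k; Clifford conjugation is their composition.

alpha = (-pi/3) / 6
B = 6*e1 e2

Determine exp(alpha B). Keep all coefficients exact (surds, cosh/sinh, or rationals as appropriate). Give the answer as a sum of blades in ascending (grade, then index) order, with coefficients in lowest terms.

B^2 = (6)^2*(e1 e2)^2 = 36*(-1) = -36 (a basis 2-blade squares to minus the product of its generators' squares).
B^2 = -36 — the negative square puts this in the circular regime; l = 6, alpha*l = -pi/3, so exp(alpha B) = cos(-pi/3) + (sin(-pi/3)/6)*B = 1/2 + (-sqrt(3)/12)*B.
Answer: 1/2 - sqrt(3)/2*e1 e2


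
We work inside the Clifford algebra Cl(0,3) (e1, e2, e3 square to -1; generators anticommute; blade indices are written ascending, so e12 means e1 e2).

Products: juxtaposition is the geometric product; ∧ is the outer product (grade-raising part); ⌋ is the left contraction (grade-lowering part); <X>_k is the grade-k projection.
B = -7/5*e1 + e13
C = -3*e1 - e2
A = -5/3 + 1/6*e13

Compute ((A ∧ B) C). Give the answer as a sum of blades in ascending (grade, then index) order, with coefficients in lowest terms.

step 1: 7/3*e1 - 5/3*e13
step 2: 7 + 5*e3 - 7/3*e12 - 5/3*e123
Answer: 7 + 5*e3 - 7/3*e12 - 5/3*e123


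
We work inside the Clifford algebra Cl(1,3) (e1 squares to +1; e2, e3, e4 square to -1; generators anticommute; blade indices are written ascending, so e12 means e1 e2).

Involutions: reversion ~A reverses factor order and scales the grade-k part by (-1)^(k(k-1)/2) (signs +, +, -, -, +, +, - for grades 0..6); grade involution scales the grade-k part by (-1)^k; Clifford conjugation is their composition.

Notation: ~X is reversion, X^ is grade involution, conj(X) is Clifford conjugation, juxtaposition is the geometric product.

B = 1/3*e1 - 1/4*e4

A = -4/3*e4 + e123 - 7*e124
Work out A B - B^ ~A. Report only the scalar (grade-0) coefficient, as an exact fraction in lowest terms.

first term: -1/3 - 7/4*e12 + 4/9*e14 + 1/3*e23 - 7/3*e24 - 1/4*e1234
second term: 1/3 - 7/4*e12 + 4/9*e14 + 1/3*e23 - 7/3*e24 + 1/4*e1234
Answer: -2/3


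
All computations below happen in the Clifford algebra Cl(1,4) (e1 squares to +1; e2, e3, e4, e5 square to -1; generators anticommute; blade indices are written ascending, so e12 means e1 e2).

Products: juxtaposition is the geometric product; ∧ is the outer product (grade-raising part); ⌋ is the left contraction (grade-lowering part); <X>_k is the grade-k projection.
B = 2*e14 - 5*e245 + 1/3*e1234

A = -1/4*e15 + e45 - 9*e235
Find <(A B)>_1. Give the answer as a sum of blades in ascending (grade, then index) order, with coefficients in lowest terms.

step 1: 5*e2 + 2*e15 - 45*e34 - 1/2*e45 - 5/4*e124 + 3*e145 + 1/3*e1235 - 1/12*e2345 - 18*e12345
step 2: 5*e2
Answer: 5*e2


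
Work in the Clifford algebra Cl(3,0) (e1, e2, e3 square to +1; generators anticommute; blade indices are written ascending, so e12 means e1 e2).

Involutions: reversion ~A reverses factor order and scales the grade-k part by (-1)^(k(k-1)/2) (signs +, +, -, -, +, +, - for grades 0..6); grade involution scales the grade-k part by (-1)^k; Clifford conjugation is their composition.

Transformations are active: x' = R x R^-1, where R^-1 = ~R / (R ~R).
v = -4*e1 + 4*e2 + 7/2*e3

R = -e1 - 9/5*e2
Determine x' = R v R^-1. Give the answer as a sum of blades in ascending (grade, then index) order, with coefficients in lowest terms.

~R = -e1 - 9/5*e2, and R ~R = 106/25, so R^-1 = ~R / (106/25).
R v = -16/5 - 56/5*e12 - 7/2*e13 - 63/10*e23
Answer: 292/53*e1 - 68/53*e2 - 7/2*e3


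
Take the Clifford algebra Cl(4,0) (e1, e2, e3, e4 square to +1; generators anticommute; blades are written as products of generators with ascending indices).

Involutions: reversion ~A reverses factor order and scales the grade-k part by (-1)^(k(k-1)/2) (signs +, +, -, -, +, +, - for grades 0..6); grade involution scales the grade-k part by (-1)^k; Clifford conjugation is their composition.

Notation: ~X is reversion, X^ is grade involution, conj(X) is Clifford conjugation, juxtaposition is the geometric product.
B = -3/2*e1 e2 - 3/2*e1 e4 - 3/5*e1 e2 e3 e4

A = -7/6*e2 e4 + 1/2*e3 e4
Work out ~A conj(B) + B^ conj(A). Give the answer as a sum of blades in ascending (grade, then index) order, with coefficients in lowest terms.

first term: 29/20*e1 e2 - 29/20*e1 e3 - 7/4*e1 e4 - 3/4*e1 e2 e3 e4
second term: 29/20*e1 e2 - 29/20*e1 e3 - 7/4*e1 e4 + 3/4*e1 e2 e3 e4
Answer: 29/10*e1 e2 - 29/10*e1 e3 - 7/2*e1 e4


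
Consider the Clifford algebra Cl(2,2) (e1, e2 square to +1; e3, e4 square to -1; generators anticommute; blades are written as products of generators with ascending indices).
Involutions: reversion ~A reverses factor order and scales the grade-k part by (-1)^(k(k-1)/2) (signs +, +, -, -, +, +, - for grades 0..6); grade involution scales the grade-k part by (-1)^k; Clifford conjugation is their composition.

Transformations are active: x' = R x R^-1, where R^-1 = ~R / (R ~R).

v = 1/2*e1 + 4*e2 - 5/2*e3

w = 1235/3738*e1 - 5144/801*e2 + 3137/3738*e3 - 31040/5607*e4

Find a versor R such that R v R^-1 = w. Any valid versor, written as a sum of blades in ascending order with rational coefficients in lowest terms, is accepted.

A norm check does it: q(v) = q(w) = 10, hence R = v + w = 1552/1869*e1 - 1940/801*e2 - 3104/1869*e3 - 31040/5607*e4 realises the map — parallel part kept, (v - w)/2 negated, v carried to w.
Answer: 1552/1869*e1 - 1940/801*e2 - 3104/1869*e3 - 31040/5607*e4


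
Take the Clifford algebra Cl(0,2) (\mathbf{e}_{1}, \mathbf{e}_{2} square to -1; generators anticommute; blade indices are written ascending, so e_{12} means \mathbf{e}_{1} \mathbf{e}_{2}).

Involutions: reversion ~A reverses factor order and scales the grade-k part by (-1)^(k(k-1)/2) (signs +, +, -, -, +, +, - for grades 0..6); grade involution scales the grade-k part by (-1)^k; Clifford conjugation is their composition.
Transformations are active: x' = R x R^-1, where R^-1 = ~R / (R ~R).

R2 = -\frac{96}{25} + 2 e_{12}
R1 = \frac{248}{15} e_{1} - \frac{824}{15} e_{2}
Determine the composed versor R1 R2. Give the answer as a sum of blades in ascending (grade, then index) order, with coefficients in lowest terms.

Distribute over the terms of R1 (each basis-blade product reordered to ascending indices, repeated generators contracted through their squares):
(\frac{248}{15} e_{1}) R2 = -\frac{7936}{125} e_{1} - \frac{496}{15} e_{2}
(-\frac{824}{15} e_{2}) R2 = -\frac{1648}{15} e_{1} + \frac{26368}{125} e_{2}
Summing the partial products and collecting blades:
Answer: -\frac{65008}{375} e_{1} + \frac{66704}{375} e_{2}


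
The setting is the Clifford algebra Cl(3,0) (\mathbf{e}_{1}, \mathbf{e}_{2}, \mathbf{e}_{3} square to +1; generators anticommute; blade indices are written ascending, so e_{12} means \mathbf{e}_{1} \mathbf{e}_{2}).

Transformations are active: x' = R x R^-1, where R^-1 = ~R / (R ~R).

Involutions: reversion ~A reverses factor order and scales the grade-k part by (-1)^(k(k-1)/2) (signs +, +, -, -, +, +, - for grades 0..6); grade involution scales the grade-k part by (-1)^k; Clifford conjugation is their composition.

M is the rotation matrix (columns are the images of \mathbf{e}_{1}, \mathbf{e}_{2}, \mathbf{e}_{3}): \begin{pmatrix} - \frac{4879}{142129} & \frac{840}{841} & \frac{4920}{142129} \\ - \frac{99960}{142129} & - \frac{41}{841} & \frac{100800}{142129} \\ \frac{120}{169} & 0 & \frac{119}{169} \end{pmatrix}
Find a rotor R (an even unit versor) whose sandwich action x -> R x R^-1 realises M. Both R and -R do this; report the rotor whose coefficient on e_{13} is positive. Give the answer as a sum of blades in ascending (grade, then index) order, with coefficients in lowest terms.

Method: write R = a + b12*e_{12} + b13*e_{13} + b23*e_{23} with a^2 + b12^2 + b13^2 + b23^2 = 1 (so R^-1 = ~R). Expanding the columns R e_j ~R gives tr M = 4a^2 - 1 and, from the antisymmetric part, M21 - M12 = -4a*b12, M13 - M31 = 4a*b13, M32 - M23 = -4a*b23.
Here tr M = \frac{88271}{142129}, so a^2 = (1 + tr M)/4 = \frac{57600}{142129} and a = ±\frac{240}{377}. Taking a = \frac{240}{377}: M21 - M12 = -\frac{241920}{142129}, M13 - M31 = -\frac{96000}{142129}, M32 - M23 = -\frac{100800}{142129}, giving b12 = \frac{252}{377}, b13 = -\frac{100}{377}, b23 = \frac{105}{377}, i.e. R = \frac{240}{377} + \frac{252}{377} e_{12} - \frac{100}{377} e_{13} + \frac{105}{377} e_{23}.
Its e_{13} coefficient is negative, so report the other preimage -R.
Answer: -\frac{240}{377} - \frac{252}{377} e_{12} + \frac{100}{377} e_{13} - \frac{105}{377} e_{23}. Why the constraint matters: R and -R act identically through the sandwich — M has trace \frac{88271}{142129} either way — so only the sign condition on e_{13} picks one of the two preimages.


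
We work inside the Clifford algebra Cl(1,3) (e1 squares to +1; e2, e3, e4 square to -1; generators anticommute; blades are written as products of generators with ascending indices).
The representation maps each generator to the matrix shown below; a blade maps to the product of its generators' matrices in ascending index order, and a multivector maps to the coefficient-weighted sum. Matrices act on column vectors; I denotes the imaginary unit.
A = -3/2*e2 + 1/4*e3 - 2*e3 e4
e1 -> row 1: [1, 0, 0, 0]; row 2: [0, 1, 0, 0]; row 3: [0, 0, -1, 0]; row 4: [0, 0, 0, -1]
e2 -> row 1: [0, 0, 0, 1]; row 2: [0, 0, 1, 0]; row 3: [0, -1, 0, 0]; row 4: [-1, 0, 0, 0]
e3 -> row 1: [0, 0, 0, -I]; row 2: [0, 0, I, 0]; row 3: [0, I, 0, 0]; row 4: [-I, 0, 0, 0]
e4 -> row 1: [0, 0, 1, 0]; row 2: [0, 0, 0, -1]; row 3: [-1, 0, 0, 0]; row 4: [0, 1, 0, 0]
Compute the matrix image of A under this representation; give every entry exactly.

Bivector images (products of the table entries): rho(e3 e4) = rho(e3)rho(e4) = row 1: [0, -I, 0, 0]; row 2: [-I, 0, 0, 0]; row 3: [0, 0, 0, -I]; row 4: [0, 0, -I, 0].
M = (-3/2)*rho(e2) + (1/4)*rho(e3) + (-2)*rho(e3 e4), summed entrywise:
Answer: row 1: [0, 2*I, 0, -3/2 - I/4]; row 2: [2*I, 0, -3/2 + I/4, 0]; row 3: [0, 3/2 + I/4, 0, 2*I]; row 4: [3/2 - I/4, 0, 2*I, 0]


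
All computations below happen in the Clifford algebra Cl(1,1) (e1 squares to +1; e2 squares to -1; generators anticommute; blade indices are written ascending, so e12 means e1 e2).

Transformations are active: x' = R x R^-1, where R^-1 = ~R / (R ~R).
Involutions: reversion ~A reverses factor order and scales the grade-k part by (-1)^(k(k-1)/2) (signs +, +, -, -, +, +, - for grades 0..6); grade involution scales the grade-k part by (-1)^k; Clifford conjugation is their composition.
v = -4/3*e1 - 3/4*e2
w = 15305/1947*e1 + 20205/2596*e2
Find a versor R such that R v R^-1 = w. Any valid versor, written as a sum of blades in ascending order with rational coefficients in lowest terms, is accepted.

The midline construction: v and w both square to 175/144, so reflecting in their sum 12709/1947*e1 + 9129/1298*e2 exchanges them.
Answer: 12709/1947*e1 + 9129/1298*e2


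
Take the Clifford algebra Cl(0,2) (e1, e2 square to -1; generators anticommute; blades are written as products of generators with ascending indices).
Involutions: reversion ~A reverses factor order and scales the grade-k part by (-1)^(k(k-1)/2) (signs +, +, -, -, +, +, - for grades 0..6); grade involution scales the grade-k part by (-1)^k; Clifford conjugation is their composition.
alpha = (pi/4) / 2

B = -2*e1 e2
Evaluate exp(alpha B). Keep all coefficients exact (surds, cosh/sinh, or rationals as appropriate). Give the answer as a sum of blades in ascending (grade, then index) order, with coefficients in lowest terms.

B^2 = (-2)^2*(e1 e2)^2 = 4*(-1) = -4 (a basis 2-blade squares to minus the product of its generators' squares).
B^2 = -4 — B^2 < 0, so the exponential closes trigonometrically: l = 2, alpha*l = pi/4, so exp(alpha B) = cos(pi/4) + (sin(pi/4)/2)*B = sqrt(2)/2 + (sqrt(2)/4)*B.
Answer: sqrt(2)/2 - sqrt(2)/2*e1 e2


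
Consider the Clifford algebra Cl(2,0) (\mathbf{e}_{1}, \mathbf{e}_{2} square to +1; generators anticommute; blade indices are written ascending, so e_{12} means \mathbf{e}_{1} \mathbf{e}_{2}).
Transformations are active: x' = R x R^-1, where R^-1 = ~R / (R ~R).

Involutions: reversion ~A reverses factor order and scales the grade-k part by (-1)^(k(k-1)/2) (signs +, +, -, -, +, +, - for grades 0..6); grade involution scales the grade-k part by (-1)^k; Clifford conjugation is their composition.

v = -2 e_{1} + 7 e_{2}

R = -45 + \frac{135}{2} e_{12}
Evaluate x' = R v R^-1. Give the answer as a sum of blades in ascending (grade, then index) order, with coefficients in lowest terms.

~R = -45 - \frac{135}{2} e_{12}, and R ~R = \frac{26325}{4}, so R^-1 = ~R / (\frac{26325}{4}).
R v = \frac{1125}{2} e_{1} - 180 e_{2}
Answer: -\frac{74}{13} e_{1} - \frac{59}{13} e_{2}


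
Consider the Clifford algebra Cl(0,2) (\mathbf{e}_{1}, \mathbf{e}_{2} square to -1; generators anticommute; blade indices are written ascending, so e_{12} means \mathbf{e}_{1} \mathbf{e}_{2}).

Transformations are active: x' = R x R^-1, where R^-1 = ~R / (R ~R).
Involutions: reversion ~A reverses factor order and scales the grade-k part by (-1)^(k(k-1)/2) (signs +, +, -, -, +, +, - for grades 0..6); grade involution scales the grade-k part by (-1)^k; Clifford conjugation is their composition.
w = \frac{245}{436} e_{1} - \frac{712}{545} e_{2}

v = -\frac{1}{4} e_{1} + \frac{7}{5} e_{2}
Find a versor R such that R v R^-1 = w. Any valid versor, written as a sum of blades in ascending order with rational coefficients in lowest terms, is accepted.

Take R = v + w = \frac{34}{109} e_{1} + \frac{51}{545} e_{2}. Because q(v) = q(w) = -\frac{809}{400}, conjugation by R sends v exactly to w.
Answer: \frac{34}{109} e_{1} + \frac{51}{545} e_{2}


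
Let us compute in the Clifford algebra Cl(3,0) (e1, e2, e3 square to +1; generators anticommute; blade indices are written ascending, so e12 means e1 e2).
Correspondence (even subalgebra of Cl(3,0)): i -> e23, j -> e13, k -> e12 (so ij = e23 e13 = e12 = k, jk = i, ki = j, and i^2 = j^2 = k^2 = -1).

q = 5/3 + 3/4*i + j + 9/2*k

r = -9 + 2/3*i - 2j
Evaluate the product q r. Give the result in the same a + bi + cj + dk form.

In blades: q = 5/3 + 9/2*e12 + e13 + 3/4*e23, r = -9 - 2*e13 + 2/3*e23.
Distribute q over r term by term (generator squares from the signature, products reordered to ascending indices): (5/3)*r = -15 - 10/3*e13 + 10/9*e23; (9/2*e12)*r = -81/2*e12 + 3*e13 + 9*e23; (e13)*r = 2 - 2/3*e12 - 9*e13; (3/4*e23)*r = -1/2 - 3/2*e12 - 27/4*e23.
Sum: -27/2 - 128/3*e12 - 28/3*e13 + 121/36*e23; translating back through the correspondence:
Answer: -27/2 + 121/36*i - 28/3*j - 128/3*k


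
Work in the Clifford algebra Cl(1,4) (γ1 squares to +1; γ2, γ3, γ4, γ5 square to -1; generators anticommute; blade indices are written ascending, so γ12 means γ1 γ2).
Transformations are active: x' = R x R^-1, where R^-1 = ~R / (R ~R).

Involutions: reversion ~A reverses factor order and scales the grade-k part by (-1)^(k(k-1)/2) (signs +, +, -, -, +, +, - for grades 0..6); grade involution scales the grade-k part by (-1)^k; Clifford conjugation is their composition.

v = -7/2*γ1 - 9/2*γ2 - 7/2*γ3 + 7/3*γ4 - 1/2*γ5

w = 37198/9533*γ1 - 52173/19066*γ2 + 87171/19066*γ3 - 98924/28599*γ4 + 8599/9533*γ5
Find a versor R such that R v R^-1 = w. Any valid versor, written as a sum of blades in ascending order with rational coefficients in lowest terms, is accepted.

Since q(v) = q(w) = -467/18, the sum R = v + w = 7665/19066*γ1 - 68985/9533*γ2 + 10220/9533*γ3 - 10731/9533*γ4 + 7665/19066*γ5 does the job whenever invertible.
Answer: 7665/19066*γ1 - 68985/9533*γ2 + 10220/9533*γ3 - 10731/9533*γ4 + 7665/19066*γ5


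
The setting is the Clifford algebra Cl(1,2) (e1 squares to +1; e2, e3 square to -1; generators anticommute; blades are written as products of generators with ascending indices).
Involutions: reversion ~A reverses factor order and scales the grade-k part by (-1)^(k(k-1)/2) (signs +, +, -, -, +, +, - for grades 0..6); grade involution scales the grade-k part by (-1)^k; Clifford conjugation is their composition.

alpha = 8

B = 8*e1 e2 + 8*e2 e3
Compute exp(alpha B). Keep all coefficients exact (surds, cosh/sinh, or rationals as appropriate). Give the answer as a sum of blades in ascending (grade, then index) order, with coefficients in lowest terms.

B^2 term by term: the squares give (8)^2*(e1 e2)^2 + (8)^2*(e2 e3)^2 = 64*(+1) + 64*(-1) = 0 (each basis 2-blade squares to minus the product of its generators' squares); cross terms between blades sharing an index anticommute and cancel. So B^2 = 0.
B^2 = 0, so the series closes: exp(alpha B) = 1 + alpha B (parabolic case).
Answer: 1 + 64*e1 e2 + 64*e2 e3


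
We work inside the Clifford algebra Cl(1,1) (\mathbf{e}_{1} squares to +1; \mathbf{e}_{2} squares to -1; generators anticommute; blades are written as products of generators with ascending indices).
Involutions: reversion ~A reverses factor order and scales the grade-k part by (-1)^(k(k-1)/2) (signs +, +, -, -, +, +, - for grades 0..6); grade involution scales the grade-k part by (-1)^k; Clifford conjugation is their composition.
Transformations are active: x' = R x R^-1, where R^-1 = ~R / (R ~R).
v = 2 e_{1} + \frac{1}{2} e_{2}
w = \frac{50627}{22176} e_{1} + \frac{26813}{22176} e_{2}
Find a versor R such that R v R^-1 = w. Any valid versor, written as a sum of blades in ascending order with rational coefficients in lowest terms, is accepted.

R = v + w = \frac{94979}{22176} e_{1} + \frac{37901}{22176} e_{2} works: the equal norms (\frac{15}{4}) guarantee its sandwich swaps v into w.
Answer: \frac{94979}{22176} e_{1} + \frac{37901}{22176} e_{2}


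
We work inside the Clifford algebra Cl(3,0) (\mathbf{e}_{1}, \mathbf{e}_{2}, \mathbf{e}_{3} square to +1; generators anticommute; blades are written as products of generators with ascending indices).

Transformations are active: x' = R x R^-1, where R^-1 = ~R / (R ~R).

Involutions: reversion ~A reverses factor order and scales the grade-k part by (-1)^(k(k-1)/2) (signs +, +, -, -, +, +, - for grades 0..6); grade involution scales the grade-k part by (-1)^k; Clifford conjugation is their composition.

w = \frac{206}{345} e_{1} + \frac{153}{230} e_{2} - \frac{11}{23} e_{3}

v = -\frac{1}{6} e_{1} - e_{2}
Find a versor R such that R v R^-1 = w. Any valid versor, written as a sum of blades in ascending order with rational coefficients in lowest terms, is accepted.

Key observation: q(v) = q(w) = \frac{37}{36} (sandwiches preserve the norm), so R = v + w = \frac{99}{230} e_{1} - \frac{77}{230} e_{2} - \frac{11}{23} e_{3} works whenever it is invertible — the component of v along it is kept and (v - w)/2 reverses, sending v to w.
Answer: \frac{99}{230} e_{1} - \frac{77}{230} e_{2} - \frac{11}{23} e_{3}


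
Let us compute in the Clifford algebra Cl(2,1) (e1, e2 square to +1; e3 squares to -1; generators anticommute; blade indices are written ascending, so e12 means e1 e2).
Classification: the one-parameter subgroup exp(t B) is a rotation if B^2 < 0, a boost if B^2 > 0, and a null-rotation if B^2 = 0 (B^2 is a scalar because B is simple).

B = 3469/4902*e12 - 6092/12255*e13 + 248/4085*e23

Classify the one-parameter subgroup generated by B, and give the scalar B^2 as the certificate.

B^2 term by term: the squares give (3469/4902)^2*(e12)^2 + (-6092/12255)^2*(e13)^2 + (248/4085)^2*(e23)^2 = 12033961/24029604*(-1) + 37112464/150185025*(+1) + 61504/16687225*(+1) = -1/4 (each basis 2-blade squares to minus the product of its generators' squares); cross terms between blades sharing an index anticommute and cancel. So B^2 = -1/4.
Answer: rotation, certificate B^2 = -1/4. The scalar -1/4 is the complete invariant here: its sign names the subgroup type.


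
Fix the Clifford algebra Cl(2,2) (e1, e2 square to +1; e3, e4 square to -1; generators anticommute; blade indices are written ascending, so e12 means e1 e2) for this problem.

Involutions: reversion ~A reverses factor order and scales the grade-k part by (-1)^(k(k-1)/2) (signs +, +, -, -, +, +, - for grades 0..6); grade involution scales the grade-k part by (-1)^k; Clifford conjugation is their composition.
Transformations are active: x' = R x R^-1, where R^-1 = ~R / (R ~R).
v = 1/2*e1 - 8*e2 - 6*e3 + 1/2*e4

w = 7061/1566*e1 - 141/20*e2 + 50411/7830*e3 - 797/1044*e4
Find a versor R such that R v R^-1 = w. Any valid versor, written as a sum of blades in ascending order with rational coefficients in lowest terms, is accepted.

Equal squares first: v^2 = w^2 = 28. Then v + w = 3922/783*e1 - 301/20*e2 + 3431/7830*e3 - 275/1044*e4 is a versor taking v to w, provided it is invertible.
Answer: 3922/783*e1 - 301/20*e2 + 3431/7830*e3 - 275/1044*e4


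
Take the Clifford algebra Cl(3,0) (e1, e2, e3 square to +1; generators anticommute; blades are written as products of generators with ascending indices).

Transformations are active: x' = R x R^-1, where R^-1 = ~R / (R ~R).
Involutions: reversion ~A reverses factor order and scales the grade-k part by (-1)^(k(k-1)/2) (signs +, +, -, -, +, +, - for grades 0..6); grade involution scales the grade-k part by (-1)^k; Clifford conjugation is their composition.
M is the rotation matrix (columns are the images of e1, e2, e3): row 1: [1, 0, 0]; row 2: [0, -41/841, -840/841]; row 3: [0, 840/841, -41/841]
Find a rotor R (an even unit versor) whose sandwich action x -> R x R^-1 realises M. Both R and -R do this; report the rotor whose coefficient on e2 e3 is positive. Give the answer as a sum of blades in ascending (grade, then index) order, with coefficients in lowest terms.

Method: write R = a + b12*e1 e2 + b13*e1 e3 + b23*e2 e3 with a^2 + b12^2 + b13^2 + b23^2 = 1 (so R^-1 = ~R). Expanding the columns R e_j ~R gives tr M = 4a^2 - 1 and, from the antisymmetric part, M21 - M12 = -4a*b12, M13 - M31 = 4a*b13, M32 - M23 = -4a*b23.
Here tr M = 759/841, so a^2 = (1 + tr M)/4 = 400/841 and a = ±20/29. Taking a = 20/29: M21 - M12 = 0, M13 - M31 = 0, M32 - M23 = 1680/841, giving b12 = 0, b13 = 0, b23 = -21/29, i.e. R = 20/29 - 21/29*e2 e3.
Its e2 e3 coefficient is negative, so report the other preimage -R.
Answer: -20/29 + 21/29*e2 e3. Key observation: the double cover Spin(3) -> SO(3) sends R and -R to the same matrix (trace 759/841 here), so the stated sign of the e2 e3 coefficient is what selects one sheet.


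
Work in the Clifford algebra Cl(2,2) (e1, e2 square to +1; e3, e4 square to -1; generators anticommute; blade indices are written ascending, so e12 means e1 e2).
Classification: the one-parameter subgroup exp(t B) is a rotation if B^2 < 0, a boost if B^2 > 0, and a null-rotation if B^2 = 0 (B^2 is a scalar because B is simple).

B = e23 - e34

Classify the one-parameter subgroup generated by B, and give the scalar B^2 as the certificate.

B^2 term by term: the squares give (1)^2*(e23)^2 + (-1)^2*(e34)^2 = 1*(+1) + 1*(-1) = 0 (each basis 2-blade squares to minus the product of its generators' squares); cross terms between blades sharing an index anticommute and cancel. So B^2 = 0.
Answer: null-rotation, certificate B^2 = 0. The invariant at work: B^2 = 0 is unchanged by conjugation, hence its sign classifies the subgroup whatever basis B is written in.
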